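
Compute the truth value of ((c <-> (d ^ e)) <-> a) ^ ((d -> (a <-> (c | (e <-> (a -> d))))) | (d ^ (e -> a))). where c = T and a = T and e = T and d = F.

F

d ^ e = F ^ T = T
c <-> (d ^ e) = T <-> T = T
(c <-> (d ^ e)) <-> a = T <-> T = T
a -> d = T -> F = F
e <-> (a -> d) = T <-> F = F
c | (e <-> (a -> d)) = T | F = T
a <-> (c | (e <-> (a -> d))) = T <-> T = T
d -> (a <-> (c | (e <-> (a -> d)))) = F -> T = T
e -> a = T -> T = T
d ^ (e -> a) = F ^ T = T
(d -> (a <-> (c | (e <-> (a -> d))))) | (d ^ (e -> a)) = T | T = T
((c <-> (d ^ e)) <-> a) ^ ((d -> (a <-> (c | (e <-> (a -> d))))) | (d ^ (e -> a))) = T ^ T = F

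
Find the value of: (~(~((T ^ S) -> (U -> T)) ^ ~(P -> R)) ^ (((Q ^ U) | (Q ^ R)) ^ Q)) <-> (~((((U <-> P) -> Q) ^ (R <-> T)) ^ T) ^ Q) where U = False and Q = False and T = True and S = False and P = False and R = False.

T ^ S = True ^ False = True
U -> T = False -> True = True
(T ^ S) -> (U -> T) = True -> True = True
~((T ^ S) -> (U -> T)) = ~True = False
P -> R = False -> False = True
~(P -> R) = ~True = False
~((T ^ S) -> (U -> T)) ^ ~(P -> R) = False ^ False = False
~(~((T ^ S) -> (U -> T)) ^ ~(P -> R)) = ~False = True
Q ^ U = False ^ False = False
Q ^ R = False ^ False = False
(Q ^ U) | (Q ^ R) = False | False = False
((Q ^ U) | (Q ^ R)) ^ Q = False ^ False = False
~(~((T ^ S) -> (U -> T)) ^ ~(P -> R)) ^ (((Q ^ U) | (Q ^ R)) ^ Q) = True ^ False = True
U <-> P = False <-> False = True
(U <-> P) -> Q = True -> False = False
R <-> T = False <-> True = False
((U <-> P) -> Q) ^ (R <-> T) = False ^ False = False
(((U <-> P) -> Q) ^ (R <-> T)) ^ T = False ^ True = True
~((((U <-> P) -> Q) ^ (R <-> T)) ^ T) = ~True = False
~((((U <-> P) -> Q) ^ (R <-> T)) ^ T) ^ Q = False ^ False = False
(~(~((T ^ S) -> (U -> T)) ^ ~(P -> R)) ^ (((Q ^ U) | (Q ^ R)) ^ Q)) <-> (~((((U <-> P) -> Q) ^ (R <-> T)) ^ T) ^ Q) = True <-> False = False

False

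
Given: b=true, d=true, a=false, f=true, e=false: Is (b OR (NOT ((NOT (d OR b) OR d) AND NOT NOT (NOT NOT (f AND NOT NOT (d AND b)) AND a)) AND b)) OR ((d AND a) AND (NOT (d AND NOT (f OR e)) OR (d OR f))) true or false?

true

Substituting b=true, d=true, a=false, f=true, e=false:
d OR b = true OR true = true
NOT (d OR b) = NOT true = false
NOT (d OR b) OR d = false OR true = true
d AND b = true AND true = true
NOT (d AND b) = NOT true = false
NOT NOT (d AND b) = NOT false = true
f AND NOT NOT (d AND b) = true AND true = true
NOT (f AND NOT NOT (d AND b)) = NOT true = false
NOT NOT (f AND NOT NOT (d AND b)) = NOT false = true
NOT NOT (f AND NOT NOT (d AND b)) AND a = true AND false = false
NOT (NOT NOT (f AND NOT NOT (d AND b)) AND a) = NOT false = true
NOT NOT (NOT NOT (f AND NOT NOT (d AND b)) AND a) = NOT true = false
(NOT (d OR b) OR d) AND NOT NOT (NOT NOT (f AND NOT NOT (d AND b)) AND a) = true AND false = false
NOT ((NOT (d OR b) OR d) AND NOT NOT (NOT NOT (f AND NOT NOT (d AND b)) AND a)) = NOT false = true
NOT ((NOT (d OR b) OR d) AND NOT NOT (NOT NOT (f AND NOT NOT (d AND b)) AND a)) AND b = true AND true = true
b OR (NOT ((NOT (d OR b) OR d) AND NOT NOT (NOT NOT (f AND NOT NOT (d AND b)) AND a)) AND b) = true OR true = true
d AND a = true AND false = false
f OR e = true OR false = true
NOT (f OR e) = NOT true = false
d AND NOT (f OR e) = true AND false = false
NOT (d AND NOT (f OR e)) = NOT false = true
d OR f = true OR true = true
NOT (d AND NOT (f OR e)) OR (d OR f) = true OR true = true
(d AND a) AND (NOT (d AND NOT (f OR e)) OR (d OR f)) = false AND true = false
(b OR (NOT ((NOT (d OR b) OR d) AND NOT NOT (NOT NOT (f AND NOT NOT (d AND b)) AND a)) AND b)) OR ((d AND a) AND (NOT (d AND NOT (f OR e)) OR (d OR f))) = true OR false = true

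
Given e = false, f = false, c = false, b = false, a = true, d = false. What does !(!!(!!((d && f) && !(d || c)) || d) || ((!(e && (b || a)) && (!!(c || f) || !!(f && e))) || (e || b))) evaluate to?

d && f = false && false = false
d || c = false || false = false
!(d || c) = !false = true
(d && f) && !(d || c) = false && true = false
!((d && f) && !(d || c)) = !false = true
!!((d && f) && !(d || c)) = !true = false
!!((d && f) && !(d || c)) || d = false || false = false
!(!!((d && f) && !(d || c)) || d) = !false = true
!!(!!((d && f) && !(d || c)) || d) = !true = false
b || a = false || true = true
e && (b || a) = false && true = false
!(e && (b || a)) = !false = true
c || f = false || false = false
!(c || f) = !false = true
!!(c || f) = !true = false
f && e = false && false = false
!(f && e) = !false = true
!!(f && e) = !true = false
!!(c || f) || !!(f && e) = false || false = false
!(e && (b || a)) && (!!(c || f) || !!(f && e)) = true && false = false
e || b = false || false = false
(!(e && (b || a)) && (!!(c || f) || !!(f && e))) || (e || b) = false || false = false
!!(!!((d && f) && !(d || c)) || d) || ((!(e && (b || a)) && (!!(c || f) || !!(f && e))) || (e || b)) = false || false = false
!(!!(!!((d && f) && !(d || c)) || d) || ((!(e && (b || a)) && (!!(c || f) || !!(f && e))) || (e || b))) = !false = true

true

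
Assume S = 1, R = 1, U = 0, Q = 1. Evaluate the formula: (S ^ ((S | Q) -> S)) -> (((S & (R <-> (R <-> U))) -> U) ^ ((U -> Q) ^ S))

1

S | Q = 1 | 1 = 1
(S | Q) -> S = 1 -> 1 = 1
S ^ ((S | Q) -> S) = 1 ^ 1 = 0
R <-> U = 1 <-> 0 = 0
R <-> (R <-> U) = 1 <-> 0 = 0
S & (R <-> (R <-> U)) = 1 & 0 = 0
(S & (R <-> (R <-> U))) -> U = 0 -> 0 = 1
U -> Q = 0 -> 1 = 1
(U -> Q) ^ S = 1 ^ 1 = 0
((S & (R <-> (R <-> U))) -> U) ^ ((U -> Q) ^ S) = 1 ^ 0 = 1
(S ^ ((S | Q) -> S)) -> (((S & (R <-> (R <-> U))) -> U) ^ ((U -> Q) ^ S)) = 0 -> 1 = 1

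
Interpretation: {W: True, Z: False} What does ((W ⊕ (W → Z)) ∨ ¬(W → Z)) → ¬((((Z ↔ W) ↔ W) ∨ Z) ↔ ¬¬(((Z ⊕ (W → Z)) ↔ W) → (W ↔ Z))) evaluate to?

W → Z = True → False = False
W ⊕ (W → Z) = True ⊕ False = True
W → Z = True → False = False
¬(W → Z) = ¬False = True
(W ⊕ (W → Z)) ∨ ¬(W → Z) = True ∨ True = True
Z ↔ W = False ↔ True = False
(Z ↔ W) ↔ W = False ↔ True = False
((Z ↔ W) ↔ W) ∨ Z = False ∨ False = False
W → Z = True → False = False
Z ⊕ (W → Z) = False ⊕ False = False
(Z ⊕ (W → Z)) ↔ W = False ↔ True = False
W ↔ Z = True ↔ False = False
((Z ⊕ (W → Z)) ↔ W) → (W ↔ Z) = False → False = True
¬(((Z ⊕ (W → Z)) ↔ W) → (W ↔ Z)) = ¬True = False
¬¬(((Z ⊕ (W → Z)) ↔ W) → (W ↔ Z)) = ¬False = True
(((Z ↔ W) ↔ W) ∨ Z) ↔ ¬¬(((Z ⊕ (W → Z)) ↔ W) → (W ↔ Z)) = False ↔ True = False
¬((((Z ↔ W) ↔ W) ∨ Z) ↔ ¬¬(((Z ⊕ (W → Z)) ↔ W) → (W ↔ Z))) = ¬False = True
((W ⊕ (W → Z)) ∨ ¬(W → Z)) → ¬((((Z ↔ W) ↔ W) ∨ Z) ↔ ¬¬(((Z ⊕ (W → Z)) ↔ W) → (W ↔ Z))) = True → True = True

True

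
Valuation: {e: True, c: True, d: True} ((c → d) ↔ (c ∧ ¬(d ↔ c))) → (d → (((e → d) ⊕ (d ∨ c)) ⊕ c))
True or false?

c → d = True → True = True
d ↔ c = True ↔ True = True
¬(d ↔ c) = ¬True = False
c ∧ ¬(d ↔ c) = True ∧ False = False
(c → d) ↔ (c ∧ ¬(d ↔ c)) = True ↔ False = False
e → d = True → True = True
d ∨ c = True ∨ True = True
(e → d) ⊕ (d ∨ c) = True ⊕ True = False
((e → d) ⊕ (d ∨ c)) ⊕ c = False ⊕ True = True
d → (((e → d) ⊕ (d ∨ c)) ⊕ c) = True → True = True
((c → d) ↔ (c ∧ ¬(d ↔ c))) → (d → (((e → d) ⊕ (d ∨ c)) ⊕ c)) = False → True = True

True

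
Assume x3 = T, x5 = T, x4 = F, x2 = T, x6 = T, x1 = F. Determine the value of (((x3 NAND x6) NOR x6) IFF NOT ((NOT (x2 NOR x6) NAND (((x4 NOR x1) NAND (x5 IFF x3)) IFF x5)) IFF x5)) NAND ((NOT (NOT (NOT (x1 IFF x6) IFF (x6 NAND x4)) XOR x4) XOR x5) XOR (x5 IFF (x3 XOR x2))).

x3 NAND x6 = T NAND T = F
(x3 NAND x6) NOR x6 = F NOR T = F
x2 NOR x6 = T NOR T = F
NOT (x2 NOR x6) = NOT F = T
x4 NOR x1 = F NOR F = T
x5 IFF x3 = T IFF T = T
(x4 NOR x1) NAND (x5 IFF x3) = T NAND T = F
((x4 NOR x1) NAND (x5 IFF x3)) IFF x5 = F IFF T = F
NOT (x2 NOR x6) NAND (((x4 NOR x1) NAND (x5 IFF x3)) IFF x5) = T NAND F = T
(NOT (x2 NOR x6) NAND (((x4 NOR x1) NAND (x5 IFF x3)) IFF x5)) IFF x5 = T IFF T = T
NOT ((NOT (x2 NOR x6) NAND (((x4 NOR x1) NAND (x5 IFF x3)) IFF x5)) IFF x5) = NOT T = F
((x3 NAND x6) NOR x6) IFF NOT ((NOT (x2 NOR x6) NAND (((x4 NOR x1) NAND (x5 IFF x3)) IFF x5)) IFF x5) = F IFF F = T
x1 IFF x6 = F IFF T = F
NOT (x1 IFF x6) = NOT F = T
x6 NAND x4 = T NAND F = T
NOT (x1 IFF x6) IFF (x6 NAND x4) = T IFF T = T
NOT (NOT (x1 IFF x6) IFF (x6 NAND x4)) = NOT T = F
NOT (NOT (x1 IFF x6) IFF (x6 NAND x4)) XOR x4 = F XOR F = F
NOT (NOT (NOT (x1 IFF x6) IFF (x6 NAND x4)) XOR x4) = NOT F = T
NOT (NOT (NOT (x1 IFF x6) IFF (x6 NAND x4)) XOR x4) XOR x5 = T XOR T = F
x3 XOR x2 = T XOR T = F
x5 IFF (x3 XOR x2) = T IFF F = F
(NOT (NOT (NOT (x1 IFF x6) IFF (x6 NAND x4)) XOR x4) XOR x5) XOR (x5 IFF (x3 XOR x2)) = F XOR F = F
(((x3 NAND x6) NOR x6) IFF NOT ((NOT (x2 NOR x6) NAND (((x4 NOR x1) NAND (x5 IFF x3)) IFF x5)) IFF x5)) NAND ((NOT (NOT (NOT (x1 IFF x6) IFF (x6 NAND x4)) XOR x4) XOR x5) XOR (x5 IFF (x3 XOR x2))) = T NAND F = T

T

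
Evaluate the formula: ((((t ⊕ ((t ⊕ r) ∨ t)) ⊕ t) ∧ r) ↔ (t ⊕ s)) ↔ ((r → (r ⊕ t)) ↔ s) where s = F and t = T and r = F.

Substituting s=F, t=T, r=F:
t ⊕ r = T ⊕ F = T
(t ⊕ r) ∨ t = T ∨ T = T
t ⊕ ((t ⊕ r) ∨ t) = T ⊕ T = F
(t ⊕ ((t ⊕ r) ∨ t)) ⊕ t = F ⊕ T = T
((t ⊕ ((t ⊕ r) ∨ t)) ⊕ t) ∧ r = T ∧ F = F
t ⊕ s = T ⊕ F = T
(((t ⊕ ((t ⊕ r) ∨ t)) ⊕ t) ∧ r) ↔ (t ⊕ s) = F ↔ T = F
r ⊕ t = F ⊕ T = T
r → (r ⊕ t) = F → T = T
(r → (r ⊕ t)) ↔ s = T ↔ F = F
((((t ⊕ ((t ⊕ r) ∨ t)) ⊕ t) ∧ r) ↔ (t ⊕ s)) ↔ ((r → (r ⊕ t)) ↔ s) = F ↔ F = T

T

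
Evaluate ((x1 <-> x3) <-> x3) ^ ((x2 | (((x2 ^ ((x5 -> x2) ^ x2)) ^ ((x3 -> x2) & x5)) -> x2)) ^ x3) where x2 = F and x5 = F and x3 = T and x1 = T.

x1 <-> x3 = T <-> T = T
(x1 <-> x3) <-> x3 = T <-> T = T
x5 -> x2 = F -> F = T
(x5 -> x2) ^ x2 = T ^ F = T
x2 ^ ((x5 -> x2) ^ x2) = F ^ T = T
x3 -> x2 = T -> F = F
(x3 -> x2) & x5 = F & F = F
(x2 ^ ((x5 -> x2) ^ x2)) ^ ((x3 -> x2) & x5) = T ^ F = T
((x2 ^ ((x5 -> x2) ^ x2)) ^ ((x3 -> x2) & x5)) -> x2 = T -> F = F
x2 | (((x2 ^ ((x5 -> x2) ^ x2)) ^ ((x3 -> x2) & x5)) -> x2) = F | F = F
(x2 | (((x2 ^ ((x5 -> x2) ^ x2)) ^ ((x3 -> x2) & x5)) -> x2)) ^ x3 = F ^ T = T
((x1 <-> x3) <-> x3) ^ ((x2 | (((x2 ^ ((x5 -> x2) ^ x2)) ^ ((x3 -> x2) & x5)) -> x2)) ^ x3) = T ^ T = F

F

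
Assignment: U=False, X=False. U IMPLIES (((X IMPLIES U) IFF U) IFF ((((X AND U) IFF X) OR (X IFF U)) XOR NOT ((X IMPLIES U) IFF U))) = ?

True

X IMPLIES U = False IMPLIES False = True
(X IMPLIES U) IFF U = True IFF False = False
X AND U = False AND False = False
(X AND U) IFF X = False IFF False = True
X IFF U = False IFF False = True
((X AND U) IFF X) OR (X IFF U) = True OR True = True
X IMPLIES U = False IMPLIES False = True
(X IMPLIES U) IFF U = True IFF False = False
NOT ((X IMPLIES U) IFF U) = NOT False = True
(((X AND U) IFF X) OR (X IFF U)) XOR NOT ((X IMPLIES U) IFF U) = True XOR True = False
((X IMPLIES U) IFF U) IFF ((((X AND U) IFF X) OR (X IFF U)) XOR NOT ((X IMPLIES U) IFF U)) = False IFF False = True
U IMPLIES (((X IMPLIES U) IFF U) IFF ((((X AND U) IFF X) OR (X IFF U)) XOR NOT ((X IMPLIES U) IFF U))) = False IMPLIES True = True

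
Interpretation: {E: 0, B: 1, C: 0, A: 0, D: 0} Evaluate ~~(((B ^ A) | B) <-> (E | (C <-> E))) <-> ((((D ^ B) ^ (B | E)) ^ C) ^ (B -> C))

0

B ^ A = 1 ^ 0 = 1
(B ^ A) | B = 1 | 1 = 1
C <-> E = 0 <-> 0 = 1
E | (C <-> E) = 0 | 1 = 1
((B ^ A) | B) <-> (E | (C <-> E)) = 1 <-> 1 = 1
~(((B ^ A) | B) <-> (E | (C <-> E))) = ~1 = 0
~~(((B ^ A) | B) <-> (E | (C <-> E))) = ~0 = 1
D ^ B = 0 ^ 1 = 1
B | E = 1 | 0 = 1
(D ^ B) ^ (B | E) = 1 ^ 1 = 0
((D ^ B) ^ (B | E)) ^ C = 0 ^ 0 = 0
B -> C = 1 -> 0 = 0
(((D ^ B) ^ (B | E)) ^ C) ^ (B -> C) = 0 ^ 0 = 0
~~(((B ^ A) | B) <-> (E | (C <-> E))) <-> ((((D ^ B) ^ (B | E)) ^ C) ^ (B -> C)) = 1 <-> 0 = 0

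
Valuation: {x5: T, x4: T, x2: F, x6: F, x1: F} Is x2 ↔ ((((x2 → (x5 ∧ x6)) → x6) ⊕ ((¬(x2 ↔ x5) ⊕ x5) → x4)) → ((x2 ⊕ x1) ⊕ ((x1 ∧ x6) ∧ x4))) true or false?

T

x5 ∧ x6 = T ∧ F = F
x2 → (x5 ∧ x6) = F → F = T
(x2 → (x5 ∧ x6)) → x6 = T → F = F
x2 ↔ x5 = F ↔ T = F
¬(x2 ↔ x5) = ¬F = T
¬(x2 ↔ x5) ⊕ x5 = T ⊕ T = F
(¬(x2 ↔ x5) ⊕ x5) → x4 = F → T = T
((x2 → (x5 ∧ x6)) → x6) ⊕ ((¬(x2 ↔ x5) ⊕ x5) → x4) = F ⊕ T = T
x2 ⊕ x1 = F ⊕ F = F
x1 ∧ x6 = F ∧ F = F
(x1 ∧ x6) ∧ x4 = F ∧ T = F
(x2 ⊕ x1) ⊕ ((x1 ∧ x6) ∧ x4) = F ⊕ F = F
(((x2 → (x5 ∧ x6)) → x6) ⊕ ((¬(x2 ↔ x5) ⊕ x5) → x4)) → ((x2 ⊕ x1) ⊕ ((x1 ∧ x6) ∧ x4)) = T → F = F
x2 ↔ ((((x2 → (x5 ∧ x6)) → x6) ⊕ ((¬(x2 ↔ x5) ⊕ x5) → x4)) → ((x2 ⊕ x1) ⊕ ((x1 ∧ x6) ∧ x4))) = F ↔ F = T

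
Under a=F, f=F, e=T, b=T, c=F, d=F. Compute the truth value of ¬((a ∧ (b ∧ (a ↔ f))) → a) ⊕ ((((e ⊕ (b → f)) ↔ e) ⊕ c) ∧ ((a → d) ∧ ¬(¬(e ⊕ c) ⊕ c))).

a ↔ f = F ↔ F = T
b ∧ (a ↔ f) = T ∧ T = T
a ∧ (b ∧ (a ↔ f)) = F ∧ T = F
(a ∧ (b ∧ (a ↔ f))) → a = F → F = T
¬((a ∧ (b ∧ (a ↔ f))) → a) = ¬T = F
b → f = T → F = F
e ⊕ (b → f) = T ⊕ F = T
(e ⊕ (b → f)) ↔ e = T ↔ T = T
((e ⊕ (b → f)) ↔ e) ⊕ c = T ⊕ F = T
a → d = F → F = T
e ⊕ c = T ⊕ F = T
¬(e ⊕ c) = ¬T = F
¬(e ⊕ c) ⊕ c = F ⊕ F = F
¬(¬(e ⊕ c) ⊕ c) = ¬F = T
(a → d) ∧ ¬(¬(e ⊕ c) ⊕ c) = T ∧ T = T
(((e ⊕ (b → f)) ↔ e) ⊕ c) ∧ ((a → d) ∧ ¬(¬(e ⊕ c) ⊕ c)) = T ∧ T = T
¬((a ∧ (b ∧ (a ↔ f))) → a) ⊕ ((((e ⊕ (b → f)) ↔ e) ⊕ c) ∧ ((a → d) ∧ ¬(¬(e ⊕ c) ⊕ c))) = F ⊕ T = T

T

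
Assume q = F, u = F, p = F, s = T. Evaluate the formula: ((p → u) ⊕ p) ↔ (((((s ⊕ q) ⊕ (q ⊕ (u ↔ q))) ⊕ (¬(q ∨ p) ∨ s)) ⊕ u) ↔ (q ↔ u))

p → u = F → F = T
(p → u) ⊕ p = T ⊕ F = T
s ⊕ q = T ⊕ F = T
u ↔ q = F ↔ F = T
q ⊕ (u ↔ q) = F ⊕ T = T
(s ⊕ q) ⊕ (q ⊕ (u ↔ q)) = T ⊕ T = F
q ∨ p = F ∨ F = F
¬(q ∨ p) = ¬F = T
¬(q ∨ p) ∨ s = T ∨ T = T
((s ⊕ q) ⊕ (q ⊕ (u ↔ q))) ⊕ (¬(q ∨ p) ∨ s) = F ⊕ T = T
(((s ⊕ q) ⊕ (q ⊕ (u ↔ q))) ⊕ (¬(q ∨ p) ∨ s)) ⊕ u = T ⊕ F = T
q ↔ u = F ↔ F = T
((((s ⊕ q) ⊕ (q ⊕ (u ↔ q))) ⊕ (¬(q ∨ p) ∨ s)) ⊕ u) ↔ (q ↔ u) = T ↔ T = T
((p → u) ⊕ p) ↔ (((((s ⊕ q) ⊕ (q ⊕ (u ↔ q))) ⊕ (¬(q ∨ p) ∨ s)) ⊕ u) ↔ (q ↔ u)) = T ↔ T = T

T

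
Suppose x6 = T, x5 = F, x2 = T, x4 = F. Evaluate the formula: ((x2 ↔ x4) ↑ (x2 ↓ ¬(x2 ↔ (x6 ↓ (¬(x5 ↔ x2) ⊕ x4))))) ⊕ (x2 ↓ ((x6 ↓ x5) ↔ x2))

T

x2 ↔ x4 = T ↔ F = F
x5 ↔ x2 = F ↔ T = F
¬(x5 ↔ x2) = ¬F = T
¬(x5 ↔ x2) ⊕ x4 = T ⊕ F = T
x6 ↓ (¬(x5 ↔ x2) ⊕ x4) = T ↓ T = F
x2 ↔ (x6 ↓ (¬(x5 ↔ x2) ⊕ x4)) = T ↔ F = F
¬(x2 ↔ (x6 ↓ (¬(x5 ↔ x2) ⊕ x4))) = ¬F = T
x2 ↓ ¬(x2 ↔ (x6 ↓ (¬(x5 ↔ x2) ⊕ x4))) = T ↓ T = F
(x2 ↔ x4) ↑ (x2 ↓ ¬(x2 ↔ (x6 ↓ (¬(x5 ↔ x2) ⊕ x4)))) = F ↑ F = T
x6 ↓ x5 = T ↓ F = F
(x6 ↓ x5) ↔ x2 = F ↔ T = F
x2 ↓ ((x6 ↓ x5) ↔ x2) = T ↓ F = F
((x2 ↔ x4) ↑ (x2 ↓ ¬(x2 ↔ (x6 ↓ (¬(x5 ↔ x2) ⊕ x4))))) ⊕ (x2 ↓ ((x6 ↓ x5) ↔ x2)) = T ⊕ F = T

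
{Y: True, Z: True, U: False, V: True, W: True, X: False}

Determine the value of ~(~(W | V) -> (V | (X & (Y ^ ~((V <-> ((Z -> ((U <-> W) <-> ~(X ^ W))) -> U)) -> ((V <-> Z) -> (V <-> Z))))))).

False

Substituting Y=True, Z=True, U=False, V=True, W=True, X=False:
W | V = True | True = True
~(W | V) = ~True = False
U <-> W = False <-> True = False
X ^ W = False ^ True = True
~(X ^ W) = ~True = False
(U <-> W) <-> ~(X ^ W) = False <-> False = True
Z -> ((U <-> W) <-> ~(X ^ W)) = True -> True = True
(Z -> ((U <-> W) <-> ~(X ^ W))) -> U = True -> False = False
V <-> ((Z -> ((U <-> W) <-> ~(X ^ W))) -> U) = True <-> False = False
V <-> Z = True <-> True = True
V <-> Z = True <-> True = True
(V <-> Z) -> (V <-> Z) = True -> True = True
(V <-> ((Z -> ((U <-> W) <-> ~(X ^ W))) -> U)) -> ((V <-> Z) -> (V <-> Z)) = False -> True = True
~((V <-> ((Z -> ((U <-> W) <-> ~(X ^ W))) -> U)) -> ((V <-> Z) -> (V <-> Z))) = ~True = False
Y ^ ~((V <-> ((Z -> ((U <-> W) <-> ~(X ^ W))) -> U)) -> ((V <-> Z) -> (V <-> Z))) = True ^ False = True
X & (Y ^ ~((V <-> ((Z -> ((U <-> W) <-> ~(X ^ W))) -> U)) -> ((V <-> Z) -> (V <-> Z)))) = False & True = False
V | (X & (Y ^ ~((V <-> ((Z -> ((U <-> W) <-> ~(X ^ W))) -> U)) -> ((V <-> Z) -> (V <-> Z))))) = True | False = True
~(W | V) -> (V | (X & (Y ^ ~((V <-> ((Z -> ((U <-> W) <-> ~(X ^ W))) -> U)) -> ((V <-> Z) -> (V <-> Z)))))) = False -> True = True
~(~(W | V) -> (V | (X & (Y ^ ~((V <-> ((Z -> ((U <-> W) <-> ~(X ^ W))) -> U)) -> ((V <-> Z) -> (V <-> Z))))))) = ~True = False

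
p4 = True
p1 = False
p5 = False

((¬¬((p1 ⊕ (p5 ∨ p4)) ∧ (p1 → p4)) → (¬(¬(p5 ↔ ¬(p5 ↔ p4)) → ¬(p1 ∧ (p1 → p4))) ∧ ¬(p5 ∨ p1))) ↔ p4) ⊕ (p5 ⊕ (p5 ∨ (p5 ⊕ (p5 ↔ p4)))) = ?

False

Substituting p4=True, p1=False, p5=False:
p5 ∨ p4 = False ∨ True = True
p1 ⊕ (p5 ∨ p4) = False ⊕ True = True
p1 → p4 = False → True = True
(p1 ⊕ (p5 ∨ p4)) ∧ (p1 → p4) = True ∧ True = True
¬((p1 ⊕ (p5 ∨ p4)) ∧ (p1 → p4)) = ¬True = False
¬¬((p1 ⊕ (p5 ∨ p4)) ∧ (p1 → p4)) = ¬False = True
p5 ↔ p4 = False ↔ True = False
¬(p5 ↔ p4) = ¬False = True
p5 ↔ ¬(p5 ↔ p4) = False ↔ True = False
¬(p5 ↔ ¬(p5 ↔ p4)) = ¬False = True
p1 → p4 = False → True = True
p1 ∧ (p1 → p4) = False ∧ True = False
¬(p1 ∧ (p1 → p4)) = ¬False = True
¬(p5 ↔ ¬(p5 ↔ p4)) → ¬(p1 ∧ (p1 → p4)) = True → True = True
¬(¬(p5 ↔ ¬(p5 ↔ p4)) → ¬(p1 ∧ (p1 → p4))) = ¬True = False
p5 ∨ p1 = False ∨ False = False
¬(p5 ∨ p1) = ¬False = True
¬(¬(p5 ↔ ¬(p5 ↔ p4)) → ¬(p1 ∧ (p1 → p4))) ∧ ¬(p5 ∨ p1) = False ∧ True = False
¬¬((p1 ⊕ (p5 ∨ p4)) ∧ (p1 → p4)) → (¬(¬(p5 ↔ ¬(p5 ↔ p4)) → ¬(p1 ∧ (p1 → p4))) ∧ ¬(p5 ∨ p1)) = True → False = False
(¬¬((p1 ⊕ (p5 ∨ p4)) ∧ (p1 → p4)) → (¬(¬(p5 ↔ ¬(p5 ↔ p4)) → ¬(p1 ∧ (p1 → p4))) ∧ ¬(p5 ∨ p1))) ↔ p4 = False ↔ True = False
p5 ↔ p4 = False ↔ True = False
p5 ⊕ (p5 ↔ p4) = False ⊕ False = False
p5 ∨ (p5 ⊕ (p5 ↔ p4)) = False ∨ False = False
p5 ⊕ (p5 ∨ (p5 ⊕ (p5 ↔ p4))) = False ⊕ False = False
((¬¬((p1 ⊕ (p5 ∨ p4)) ∧ (p1 → p4)) → (¬(¬(p5 ↔ ¬(p5 ↔ p4)) → ¬(p1 ∧ (p1 → p4))) ∧ ¬(p5 ∨ p1))) ↔ p4) ⊕ (p5 ⊕ (p5 ∨ (p5 ⊕ (p5 ↔ p4)))) = False ⊕ False = False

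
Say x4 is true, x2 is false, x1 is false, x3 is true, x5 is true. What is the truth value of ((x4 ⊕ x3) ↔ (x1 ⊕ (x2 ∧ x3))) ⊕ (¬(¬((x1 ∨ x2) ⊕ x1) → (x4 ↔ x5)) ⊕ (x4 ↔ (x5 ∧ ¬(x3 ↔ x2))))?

x4 ⊕ x3 = T ⊕ T = F
x2 ∧ x3 = F ∧ T = F
x1 ⊕ (x2 ∧ x3) = F ⊕ F = F
(x4 ⊕ x3) ↔ (x1 ⊕ (x2 ∧ x3)) = F ↔ F = T
x1 ∨ x2 = F ∨ F = F
(x1 ∨ x2) ⊕ x1 = F ⊕ F = F
¬((x1 ∨ x2) ⊕ x1) = ¬F = T
x4 ↔ x5 = T ↔ T = T
¬((x1 ∨ x2) ⊕ x1) → (x4 ↔ x5) = T → T = T
¬(¬((x1 ∨ x2) ⊕ x1) → (x4 ↔ x5)) = ¬T = F
x3 ↔ x2 = T ↔ F = F
¬(x3 ↔ x2) = ¬F = T
x5 ∧ ¬(x3 ↔ x2) = T ∧ T = T
x4 ↔ (x5 ∧ ¬(x3 ↔ x2)) = T ↔ T = T
¬(¬((x1 ∨ x2) ⊕ x1) → (x4 ↔ x5)) ⊕ (x4 ↔ (x5 ∧ ¬(x3 ↔ x2))) = F ⊕ T = T
((x4 ⊕ x3) ↔ (x1 ⊕ (x2 ∧ x3))) ⊕ (¬(¬((x1 ∨ x2) ⊕ x1) → (x4 ↔ x5)) ⊕ (x4 ↔ (x5 ∧ ¬(x3 ↔ x2)))) = T ⊕ T = F

F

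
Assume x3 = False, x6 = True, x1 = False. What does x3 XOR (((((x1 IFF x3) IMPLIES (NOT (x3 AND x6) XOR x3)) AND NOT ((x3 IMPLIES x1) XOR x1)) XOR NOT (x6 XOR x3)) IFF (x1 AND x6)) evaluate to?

x1 IFF x3 = False IFF False = True
x3 AND x6 = False AND True = False
NOT (x3 AND x6) = NOT False = True
NOT (x3 AND x6) XOR x3 = True XOR False = True
(x1 IFF x3) IMPLIES (NOT (x3 AND x6) XOR x3) = True IMPLIES True = True
x3 IMPLIES x1 = False IMPLIES False = True
(x3 IMPLIES x1) XOR x1 = True XOR False = True
NOT ((x3 IMPLIES x1) XOR x1) = NOT True = False
((x1 IFF x3) IMPLIES (NOT (x3 AND x6) XOR x3)) AND NOT ((x3 IMPLIES x1) XOR x1) = True AND False = False
x6 XOR x3 = True XOR False = True
NOT (x6 XOR x3) = NOT True = False
(((x1 IFF x3) IMPLIES (NOT (x3 AND x6) XOR x3)) AND NOT ((x3 IMPLIES x1) XOR x1)) XOR NOT (x6 XOR x3) = False XOR False = False
x1 AND x6 = False AND True = False
((((x1 IFF x3) IMPLIES (NOT (x3 AND x6) XOR x3)) AND NOT ((x3 IMPLIES x1) XOR x1)) XOR NOT (x6 XOR x3)) IFF (x1 AND x6) = False IFF False = True
x3 XOR (((((x1 IFF x3) IMPLIES (NOT (x3 AND x6) XOR x3)) AND NOT ((x3 IMPLIES x1) XOR x1)) XOR NOT (x6 XOR x3)) IFF (x1 AND x6)) = False XOR True = True

True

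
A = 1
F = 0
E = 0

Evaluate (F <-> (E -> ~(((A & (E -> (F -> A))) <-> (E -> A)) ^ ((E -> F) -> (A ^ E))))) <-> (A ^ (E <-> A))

0

F -> A = 0 -> 1 = 1
E -> (F -> A) = 0 -> 1 = 1
A & (E -> (F -> A)) = 1 & 1 = 1
E -> A = 0 -> 1 = 1
(A & (E -> (F -> A))) <-> (E -> A) = 1 <-> 1 = 1
E -> F = 0 -> 0 = 1
A ^ E = 1 ^ 0 = 1
(E -> F) -> (A ^ E) = 1 -> 1 = 1
((A & (E -> (F -> A))) <-> (E -> A)) ^ ((E -> F) -> (A ^ E)) = 1 ^ 1 = 0
~(((A & (E -> (F -> A))) <-> (E -> A)) ^ ((E -> F) -> (A ^ E))) = ~0 = 1
E -> ~(((A & (E -> (F -> A))) <-> (E -> A)) ^ ((E -> F) -> (A ^ E))) = 0 -> 1 = 1
F <-> (E -> ~(((A & (E -> (F -> A))) <-> (E -> A)) ^ ((E -> F) -> (A ^ E)))) = 0 <-> 1 = 0
E <-> A = 0 <-> 1 = 0
A ^ (E <-> A) = 1 ^ 0 = 1
(F <-> (E -> ~(((A & (E -> (F -> A))) <-> (E -> A)) ^ ((E -> F) -> (A ^ E))))) <-> (A ^ (E <-> A)) = 0 <-> 1 = 0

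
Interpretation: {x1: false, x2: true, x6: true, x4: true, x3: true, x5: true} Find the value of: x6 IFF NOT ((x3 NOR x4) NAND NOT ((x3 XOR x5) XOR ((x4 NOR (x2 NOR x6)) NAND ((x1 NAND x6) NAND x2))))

false

x3 NOR x4 = true NOR true = false
x3 XOR x5 = true XOR true = false
x2 NOR x6 = true NOR true = false
x4 NOR (x2 NOR x6) = true NOR false = false
x1 NAND x6 = false NAND true = true
(x1 NAND x6) NAND x2 = true NAND true = false
(x4 NOR (x2 NOR x6)) NAND ((x1 NAND x6) NAND x2) = false NAND false = true
(x3 XOR x5) XOR ((x4 NOR (x2 NOR x6)) NAND ((x1 NAND x6) NAND x2)) = false XOR true = true
NOT ((x3 XOR x5) XOR ((x4 NOR (x2 NOR x6)) NAND ((x1 NAND x6) NAND x2))) = NOT true = false
(x3 NOR x4) NAND NOT ((x3 XOR x5) XOR ((x4 NOR (x2 NOR x6)) NAND ((x1 NAND x6) NAND x2))) = false NAND false = true
NOT ((x3 NOR x4) NAND NOT ((x3 XOR x5) XOR ((x4 NOR (x2 NOR x6)) NAND ((x1 NAND x6) NAND x2)))) = NOT true = false
x6 IFF NOT ((x3 NOR x4) NAND NOT ((x3 XOR x5) XOR ((x4 NOR (x2 NOR x6)) NAND ((x1 NAND x6) NAND x2)))) = true IFF false = false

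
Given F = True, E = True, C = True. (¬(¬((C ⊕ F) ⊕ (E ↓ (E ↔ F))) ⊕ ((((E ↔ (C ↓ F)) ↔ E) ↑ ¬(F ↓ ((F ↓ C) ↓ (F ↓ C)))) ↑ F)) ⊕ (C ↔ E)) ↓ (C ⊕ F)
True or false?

False

C ⊕ F = True ⊕ True = False
E ↔ F = True ↔ True = True
E ↓ (E ↔ F) = True ↓ True = False
(C ⊕ F) ⊕ (E ↓ (E ↔ F)) = False ⊕ False = False
¬((C ⊕ F) ⊕ (E ↓ (E ↔ F))) = ¬False = True
C ↓ F = True ↓ True = False
E ↔ (C ↓ F) = True ↔ False = False
(E ↔ (C ↓ F)) ↔ E = False ↔ True = False
F ↓ C = True ↓ True = False
F ↓ C = True ↓ True = False
(F ↓ C) ↓ (F ↓ C) = False ↓ False = True
F ↓ ((F ↓ C) ↓ (F ↓ C)) = True ↓ True = False
¬(F ↓ ((F ↓ C) ↓ (F ↓ C))) = ¬False = True
((E ↔ (C ↓ F)) ↔ E) ↑ ¬(F ↓ ((F ↓ C) ↓ (F ↓ C))) = False ↑ True = True
(((E ↔ (C ↓ F)) ↔ E) ↑ ¬(F ↓ ((F ↓ C) ↓ (F ↓ C)))) ↑ F = True ↑ True = False
¬((C ⊕ F) ⊕ (E ↓ (E ↔ F))) ⊕ ((((E ↔ (C ↓ F)) ↔ E) ↑ ¬(F ↓ ((F ↓ C) ↓ (F ↓ C)))) ↑ F) = True ⊕ False = True
¬(¬((C ⊕ F) ⊕ (E ↓ (E ↔ F))) ⊕ ((((E ↔ (C ↓ F)) ↔ E) ↑ ¬(F ↓ ((F ↓ C) ↓ (F ↓ C)))) ↑ F)) = ¬True = False
C ↔ E = True ↔ True = True
¬(¬((C ⊕ F) ⊕ (E ↓ (E ↔ F))) ⊕ ((((E ↔ (C ↓ F)) ↔ E) ↑ ¬(F ↓ ((F ↓ C) ↓ (F ↓ C)))) ↑ F)) ⊕ (C ↔ E) = False ⊕ True = True
C ⊕ F = True ⊕ True = False
(¬(¬((C ⊕ F) ⊕ (E ↓ (E ↔ F))) ⊕ ((((E ↔ (C ↓ F)) ↔ E) ↑ ¬(F ↓ ((F ↓ C) ↓ (F ↓ C)))) ↑ F)) ⊕ (C ↔ E)) ↓ (C ⊕ F) = True ↓ False = False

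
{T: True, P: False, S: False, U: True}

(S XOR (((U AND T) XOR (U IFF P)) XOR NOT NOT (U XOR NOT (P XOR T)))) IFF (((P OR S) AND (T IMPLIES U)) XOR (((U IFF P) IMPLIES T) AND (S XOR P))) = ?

Substituting T=True, P=False, S=False, U=True:
U AND T = True AND True = True
U IFF P = True IFF False = False
(U AND T) XOR (U IFF P) = True XOR False = True
P XOR T = False XOR True = True
NOT (P XOR T) = NOT True = False
U XOR NOT (P XOR T) = True XOR False = True
NOT (U XOR NOT (P XOR T)) = NOT True = False
NOT NOT (U XOR NOT (P XOR T)) = NOT False = True
((U AND T) XOR (U IFF P)) XOR NOT NOT (U XOR NOT (P XOR T)) = True XOR True = False
S XOR (((U AND T) XOR (U IFF P)) XOR NOT NOT (U XOR NOT (P XOR T))) = False XOR False = False
P OR S = False OR False = False
T IMPLIES U = True IMPLIES True = True
(P OR S) AND (T IMPLIES U) = False AND True = False
U IFF P = True IFF False = False
(U IFF P) IMPLIES T = False IMPLIES True = True
S XOR P = False XOR False = False
((U IFF P) IMPLIES T) AND (S XOR P) = True AND False = False
((P OR S) AND (T IMPLIES U)) XOR (((U IFF P) IMPLIES T) AND (S XOR P)) = False XOR False = False
(S XOR (((U AND T) XOR (U IFF P)) XOR NOT NOT (U XOR NOT (P XOR T)))) IFF (((P OR S) AND (T IMPLIES U)) XOR (((U IFF P) IMPLIES T) AND (S XOR P))) = False IFF False = True

True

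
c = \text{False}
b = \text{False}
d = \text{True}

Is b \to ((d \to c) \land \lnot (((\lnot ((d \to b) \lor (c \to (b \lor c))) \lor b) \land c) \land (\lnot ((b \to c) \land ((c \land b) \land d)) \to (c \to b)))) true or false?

d \to c = \text{True} \to \text{False} = \text{False}
d \to b = \text{True} \to \text{False} = \text{False}
b \lor c = \text{False} \lor \text{False} = \text{False}
c \to (b \lor c) = \text{False} \to \text{False} = \text{True}
(d \to b) \lor (c \to (b \lor c)) = \text{False} \lor \text{True} = \text{True}
\lnot ((d \to b) \lor (c \to (b \lor c))) = \lnot \text{True} = \text{False}
\lnot ((d \to b) \lor (c \to (b \lor c))) \lor b = \text{False} \lor \text{False} = \text{False}
(\lnot ((d \to b) \lor (c \to (b \lor c))) \lor b) \land c = \text{False} \land \text{False} = \text{False}
b \to c = \text{False} \to \text{False} = \text{True}
c \land b = \text{False} \land \text{False} = \text{False}
(c \land b) \land d = \text{False} \land \text{True} = \text{False}
(b \to c) \land ((c \land b) \land d) = \text{True} \land \text{False} = \text{False}
\lnot ((b \to c) \land ((c \land b) \land d)) = \lnot \text{False} = \text{True}
c \to b = \text{False} \to \text{False} = \text{True}
\lnot ((b \to c) \land ((c \land b) \land d)) \to (c \to b) = \text{True} \to \text{True} = \text{True}
((\lnot ((d \to b) \lor (c \to (b \lor c))) \lor b) \land c) \land (\lnot ((b \to c) \land ((c \land b) \land d)) \to (c \to b)) = \text{False} \land \text{True} = \text{False}
\lnot (((\lnot ((d \to b) \lor (c \to (b \lor c))) \lor b) \land c) \land (\lnot ((b \to c) \land ((c \land b) \land d)) \to (c \to b))) = \lnot \text{False} = \text{True}
(d \to c) \land \lnot (((\lnot ((d \to b) \lor (c \to (b \lor c))) \lor b) \land c) \land (\lnot ((b \to c) \land ((c \land b) \land d)) \to (c \to b))) = \text{False} \land \text{True} = \text{False}
b \to ((d \to c) \land \lnot (((\lnot ((d \to b) \lor (c \to (b \lor c))) \lor b) \land c) \land (\lnot ((b \to c) \land ((c \land b) \land d)) \to (c \to b)))) = \text{False} \to \text{False} = \text{True}

\text{True}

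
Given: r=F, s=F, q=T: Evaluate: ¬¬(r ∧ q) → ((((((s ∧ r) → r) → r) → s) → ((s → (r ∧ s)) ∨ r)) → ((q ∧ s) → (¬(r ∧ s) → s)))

Substituting r=F, s=F, q=T:
r ∧ q = F ∧ T = F
¬(r ∧ q) = ¬F = T
¬¬(r ∧ q) = ¬T = F
s ∧ r = F ∧ F = F
(s ∧ r) → r = F → F = T
((s ∧ r) → r) → r = T → F = F
(((s ∧ r) → r) → r) → s = F → F = T
r ∧ s = F ∧ F = F
s → (r ∧ s) = F → F = T
(s → (r ∧ s)) ∨ r = T ∨ F = T
((((s ∧ r) → r) → r) → s) → ((s → (r ∧ s)) ∨ r) = T → T = T
q ∧ s = T ∧ F = F
r ∧ s = F ∧ F = F
¬(r ∧ s) = ¬F = T
¬(r ∧ s) → s = T → F = F
(q ∧ s) → (¬(r ∧ s) → s) = F → F = T
(((((s ∧ r) → r) → r) → s) → ((s → (r ∧ s)) ∨ r)) → ((q ∧ s) → (¬(r ∧ s) → s)) = T → T = T
¬¬(r ∧ q) → ((((((s ∧ r) → r) → r) → s) → ((s → (r ∧ s)) ∨ r)) → ((q ∧ s) → (¬(r ∧ s) → s))) = F → T = T

T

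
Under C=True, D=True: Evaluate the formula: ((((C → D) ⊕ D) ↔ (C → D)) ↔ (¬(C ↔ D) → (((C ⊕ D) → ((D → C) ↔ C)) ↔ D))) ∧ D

C → D = True → True = True
(C → D) ⊕ D = True ⊕ True = False
C → D = True → True = True
((C → D) ⊕ D) ↔ (C → D) = False ↔ True = False
C ↔ D = True ↔ True = True
¬(C ↔ D) = ¬True = False
C ⊕ D = True ⊕ True = False
D → C = True → True = True
(D → C) ↔ C = True ↔ True = True
(C ⊕ D) → ((D → C) ↔ C) = False → True = True
((C ⊕ D) → ((D → C) ↔ C)) ↔ D = True ↔ True = True
¬(C ↔ D) → (((C ⊕ D) → ((D → C) ↔ C)) ↔ D) = False → True = True
(((C → D) ⊕ D) ↔ (C → D)) ↔ (¬(C ↔ D) → (((C ⊕ D) → ((D → C) ↔ C)) ↔ D)) = False ↔ True = False
((((C → D) ⊕ D) ↔ (C → D)) ↔ (¬(C ↔ D) → (((C ⊕ D) → ((D → C) ↔ C)) ↔ D))) ∧ D = False ∧ True = False

False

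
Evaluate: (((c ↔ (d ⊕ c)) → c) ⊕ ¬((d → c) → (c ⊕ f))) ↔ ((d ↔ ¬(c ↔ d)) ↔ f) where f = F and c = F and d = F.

d ⊕ c = F ⊕ F = F
c ↔ (d ⊕ c) = F ↔ F = T
(c ↔ (d ⊕ c)) → c = T → F = F
d → c = F → F = T
c ⊕ f = F ⊕ F = F
(d → c) → (c ⊕ f) = T → F = F
¬((d → c) → (c ⊕ f)) = ¬F = T
((c ↔ (d ⊕ c)) → c) ⊕ ¬((d → c) → (c ⊕ f)) = F ⊕ T = T
c ↔ d = F ↔ F = T
¬(c ↔ d) = ¬T = F
d ↔ ¬(c ↔ d) = F ↔ F = T
(d ↔ ¬(c ↔ d)) ↔ f = T ↔ F = F
(((c ↔ (d ⊕ c)) → c) ⊕ ¬((d → c) → (c ⊕ f))) ↔ ((d ↔ ¬(c ↔ d)) ↔ f) = T ↔ F = F

F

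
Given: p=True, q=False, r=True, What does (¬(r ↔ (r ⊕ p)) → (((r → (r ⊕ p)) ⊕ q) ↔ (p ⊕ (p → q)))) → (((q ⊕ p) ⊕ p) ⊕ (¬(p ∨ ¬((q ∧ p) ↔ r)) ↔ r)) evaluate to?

True

Substituting p=True, q=False, r=True:
r ⊕ p = True ⊕ True = False
r ↔ (r ⊕ p) = True ↔ False = False
¬(r ↔ (r ⊕ p)) = ¬False = True
r ⊕ p = True ⊕ True = False
r → (r ⊕ p) = True → False = False
(r → (r ⊕ p)) ⊕ q = False ⊕ False = False
p → q = True → False = False
p ⊕ (p → q) = True ⊕ False = True
((r → (r ⊕ p)) ⊕ q) ↔ (p ⊕ (p → q)) = False ↔ True = False
¬(r ↔ (r ⊕ p)) → (((r → (r ⊕ p)) ⊕ q) ↔ (p ⊕ (p → q))) = True → False = False
q ⊕ p = False ⊕ True = True
(q ⊕ p) ⊕ p = True ⊕ True = False
q ∧ p = False ∧ True = False
(q ∧ p) ↔ r = False ↔ True = False
¬((q ∧ p) ↔ r) = ¬False = True
p ∨ ¬((q ∧ p) ↔ r) = True ∨ True = True
¬(p ∨ ¬((q ∧ p) ↔ r)) = ¬True = False
¬(p ∨ ¬((q ∧ p) ↔ r)) ↔ r = False ↔ True = False
((q ⊕ p) ⊕ p) ⊕ (¬(p ∨ ¬((q ∧ p) ↔ r)) ↔ r) = False ⊕ False = False
(¬(r ↔ (r ⊕ p)) → (((r → (r ⊕ p)) ⊕ q) ↔ (p ⊕ (p → q)))) → (((q ⊕ p) ⊕ p) ⊕ (¬(p ∨ ¬((q ∧ p) ↔ r)) ↔ r)) = False → False = True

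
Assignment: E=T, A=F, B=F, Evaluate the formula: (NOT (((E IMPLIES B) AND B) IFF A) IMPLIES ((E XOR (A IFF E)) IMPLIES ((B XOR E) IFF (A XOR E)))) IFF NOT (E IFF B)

T

E IMPLIES B = T IMPLIES F = F
(E IMPLIES B) AND B = F AND F = F
((E IMPLIES B) AND B) IFF A = F IFF F = T
NOT (((E IMPLIES B) AND B) IFF A) = NOT T = F
A IFF E = F IFF T = F
E XOR (A IFF E) = T XOR F = T
B XOR E = F XOR T = T
A XOR E = F XOR T = T
(B XOR E) IFF (A XOR E) = T IFF T = T
(E XOR (A IFF E)) IMPLIES ((B XOR E) IFF (A XOR E)) = T IMPLIES T = T
NOT (((E IMPLIES B) AND B) IFF A) IMPLIES ((E XOR (A IFF E)) IMPLIES ((B XOR E) IFF (A XOR E))) = F IMPLIES T = T
E IFF B = T IFF F = F
NOT (E IFF B) = NOT F = T
(NOT (((E IMPLIES B) AND B) IFF A) IMPLIES ((E XOR (A IFF E)) IMPLIES ((B XOR E) IFF (A XOR E)))) IFF NOT (E IFF B) = T IFF T = T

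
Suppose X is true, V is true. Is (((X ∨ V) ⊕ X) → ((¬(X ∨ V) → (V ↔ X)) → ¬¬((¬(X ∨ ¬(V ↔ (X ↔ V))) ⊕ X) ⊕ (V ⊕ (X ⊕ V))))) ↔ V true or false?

Substituting X=True, V=True:
X ∨ V = True ∨ True = True
(X ∨ V) ⊕ X = True ⊕ True = False
X ∨ V = True ∨ True = True
¬(X ∨ V) = ¬True = False
V ↔ X = True ↔ True = True
¬(X ∨ V) → (V ↔ X) = False → True = True
X ↔ V = True ↔ True = True
V ↔ (X ↔ V) = True ↔ True = True
¬(V ↔ (X ↔ V)) = ¬True = False
X ∨ ¬(V ↔ (X ↔ V)) = True ∨ False = True
¬(X ∨ ¬(V ↔ (X ↔ V))) = ¬True = False
¬(X ∨ ¬(V ↔ (X ↔ V))) ⊕ X = False ⊕ True = True
X ⊕ V = True ⊕ True = False
V ⊕ (X ⊕ V) = True ⊕ False = True
(¬(X ∨ ¬(V ↔ (X ↔ V))) ⊕ X) ⊕ (V ⊕ (X ⊕ V)) = True ⊕ True = False
¬((¬(X ∨ ¬(V ↔ (X ↔ V))) ⊕ X) ⊕ (V ⊕ (X ⊕ V))) = ¬False = True
¬¬((¬(X ∨ ¬(V ↔ (X ↔ V))) ⊕ X) ⊕ (V ⊕ (X ⊕ V))) = ¬True = False
(¬(X ∨ V) → (V ↔ X)) → ¬¬((¬(X ∨ ¬(V ↔ (X ↔ V))) ⊕ X) ⊕ (V ⊕ (X ⊕ V))) = True → False = False
((X ∨ V) ⊕ X) → ((¬(X ∨ V) → (V ↔ X)) → ¬¬((¬(X ∨ ¬(V ↔ (X ↔ V))) ⊕ X) ⊕ (V ⊕ (X ⊕ V)))) = False → False = True
(((X ∨ V) ⊕ X) → ((¬(X ∨ V) → (V ↔ X)) → ¬¬((¬(X ∨ ¬(V ↔ (X ↔ V))) ⊕ X) ⊕ (V ⊕ (X ⊕ V))))) ↔ V = True ↔ True = True

True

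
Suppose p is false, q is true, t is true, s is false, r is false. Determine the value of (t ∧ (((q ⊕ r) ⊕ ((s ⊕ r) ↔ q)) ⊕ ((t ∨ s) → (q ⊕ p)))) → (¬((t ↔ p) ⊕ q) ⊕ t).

q ⊕ r = T ⊕ F = T
s ⊕ r = F ⊕ F = F
(s ⊕ r) ↔ q = F ↔ T = F
(q ⊕ r) ⊕ ((s ⊕ r) ↔ q) = T ⊕ F = T
t ∨ s = T ∨ F = T
q ⊕ p = T ⊕ F = T
(t ∨ s) → (q ⊕ p) = T → T = T
((q ⊕ r) ⊕ ((s ⊕ r) ↔ q)) ⊕ ((t ∨ s) → (q ⊕ p)) = T ⊕ T = F
t ∧ (((q ⊕ r) ⊕ ((s ⊕ r) ↔ q)) ⊕ ((t ∨ s) → (q ⊕ p))) = T ∧ F = F
t ↔ p = T ↔ F = F
(t ↔ p) ⊕ q = F ⊕ T = T
¬((t ↔ p) ⊕ q) = ¬T = F
¬((t ↔ p) ⊕ q) ⊕ t = F ⊕ T = T
(t ∧ (((q ⊕ r) ⊕ ((s ⊕ r) ↔ q)) ⊕ ((t ∨ s) → (q ⊕ p)))) → (¬((t ↔ p) ⊕ q) ⊕ t) = F → T = T

T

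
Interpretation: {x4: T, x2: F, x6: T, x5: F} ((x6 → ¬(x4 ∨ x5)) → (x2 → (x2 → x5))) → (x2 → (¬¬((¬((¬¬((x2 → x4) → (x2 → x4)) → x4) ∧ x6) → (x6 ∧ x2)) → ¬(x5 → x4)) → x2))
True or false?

T

x4 ∨ x5 = T ∨ F = T
¬(x4 ∨ x5) = ¬T = F
x6 → ¬(x4 ∨ x5) = T → F = F
x2 → x5 = F → F = T
x2 → (x2 → x5) = F → T = T
(x6 → ¬(x4 ∨ x5)) → (x2 → (x2 → x5)) = F → T = T
x2 → x4 = F → T = T
x2 → x4 = F → T = T
(x2 → x4) → (x2 → x4) = T → T = T
¬((x2 → x4) → (x2 → x4)) = ¬T = F
¬¬((x2 → x4) → (x2 → x4)) = ¬F = T
¬¬((x2 → x4) → (x2 → x4)) → x4 = T → T = T
(¬¬((x2 → x4) → (x2 → x4)) → x4) ∧ x6 = T ∧ T = T
¬((¬¬((x2 → x4) → (x2 → x4)) → x4) ∧ x6) = ¬T = F
x6 ∧ x2 = T ∧ F = F
¬((¬¬((x2 → x4) → (x2 → x4)) → x4) ∧ x6) → (x6 ∧ x2) = F → F = T
x5 → x4 = F → T = T
¬(x5 → x4) = ¬T = F
(¬((¬¬((x2 → x4) → (x2 → x4)) → x4) ∧ x6) → (x6 ∧ x2)) → ¬(x5 → x4) = T → F = F
¬((¬((¬¬((x2 → x4) → (x2 → x4)) → x4) ∧ x6) → (x6 ∧ x2)) → ¬(x5 → x4)) = ¬F = T
¬¬((¬((¬¬((x2 → x4) → (x2 → x4)) → x4) ∧ x6) → (x6 ∧ x2)) → ¬(x5 → x4)) = ¬T = F
¬¬((¬((¬¬((x2 → x4) → (x2 → x4)) → x4) ∧ x6) → (x6 ∧ x2)) → ¬(x5 → x4)) → x2 = F → F = T
x2 → (¬¬((¬((¬¬((x2 → x4) → (x2 → x4)) → x4) ∧ x6) → (x6 ∧ x2)) → ¬(x5 → x4)) → x2) = F → T = T
((x6 → ¬(x4 ∨ x5)) → (x2 → (x2 → x5))) → (x2 → (¬¬((¬((¬¬((x2 → x4) → (x2 → x4)) → x4) ∧ x6) → (x6 ∧ x2)) → ¬(x5 → x4)) → x2)) = T → T = T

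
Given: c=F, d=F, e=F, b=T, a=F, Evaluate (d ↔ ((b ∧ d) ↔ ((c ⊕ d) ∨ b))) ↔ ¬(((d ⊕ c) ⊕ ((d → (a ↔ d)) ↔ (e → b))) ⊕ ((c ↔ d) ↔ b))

Substituting c=F, d=F, e=F, b=T, a=F:
b ∧ d = T ∧ F = F
c ⊕ d = F ⊕ F = F
(c ⊕ d) ∨ b = F ∨ T = T
(b ∧ d) ↔ ((c ⊕ d) ∨ b) = F ↔ T = F
d ↔ ((b ∧ d) ↔ ((c ⊕ d) ∨ b)) = F ↔ F = T
d ⊕ c = F ⊕ F = F
a ↔ d = F ↔ F = T
d → (a ↔ d) = F → T = T
e → b = F → T = T
(d → (a ↔ d)) ↔ (e → b) = T ↔ T = T
(d ⊕ c) ⊕ ((d → (a ↔ d)) ↔ (e → b)) = F ⊕ T = T
c ↔ d = F ↔ F = T
(c ↔ d) ↔ b = T ↔ T = T
((d ⊕ c) ⊕ ((d → (a ↔ d)) ↔ (e → b))) ⊕ ((c ↔ d) ↔ b) = T ⊕ T = F
¬(((d ⊕ c) ⊕ ((d → (a ↔ d)) ↔ (e → b))) ⊕ ((c ↔ d) ↔ b)) = ¬F = T
(d ↔ ((b ∧ d) ↔ ((c ⊕ d) ∨ b))) ↔ ¬(((d ⊕ c) ⊕ ((d → (a ↔ d)) ↔ (e → b))) ⊕ ((c ↔ d) ↔ b)) = T ↔ T = T

T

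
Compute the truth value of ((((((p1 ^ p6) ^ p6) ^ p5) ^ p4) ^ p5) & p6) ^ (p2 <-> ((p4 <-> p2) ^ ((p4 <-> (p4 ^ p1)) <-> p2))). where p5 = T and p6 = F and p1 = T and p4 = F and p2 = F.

T

p1 ^ p6 = T ^ F = T
(p1 ^ p6) ^ p6 = T ^ F = T
((p1 ^ p6) ^ p6) ^ p5 = T ^ T = F
(((p1 ^ p6) ^ p6) ^ p5) ^ p4 = F ^ F = F
((((p1 ^ p6) ^ p6) ^ p5) ^ p4) ^ p5 = F ^ T = T
(((((p1 ^ p6) ^ p6) ^ p5) ^ p4) ^ p5) & p6 = T & F = F
p4 <-> p2 = F <-> F = T
p4 ^ p1 = F ^ T = T
p4 <-> (p4 ^ p1) = F <-> T = F
(p4 <-> (p4 ^ p1)) <-> p2 = F <-> F = T
(p4 <-> p2) ^ ((p4 <-> (p4 ^ p1)) <-> p2) = T ^ T = F
p2 <-> ((p4 <-> p2) ^ ((p4 <-> (p4 ^ p1)) <-> p2)) = F <-> F = T
((((((p1 ^ p6) ^ p6) ^ p5) ^ p4) ^ p5) & p6) ^ (p2 <-> ((p4 <-> p2) ^ ((p4 <-> (p4 ^ p1)) <-> p2))) = F ^ T = T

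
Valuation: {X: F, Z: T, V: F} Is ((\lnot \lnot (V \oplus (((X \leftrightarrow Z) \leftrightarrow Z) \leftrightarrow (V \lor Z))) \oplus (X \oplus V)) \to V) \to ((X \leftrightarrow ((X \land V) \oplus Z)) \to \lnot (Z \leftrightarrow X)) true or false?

T

X \leftrightarrow Z = F \leftrightarrow T = F
(X \leftrightarrow Z) \leftrightarrow Z = F \leftrightarrow T = F
V \lor Z = F \lor T = T
((X \leftrightarrow Z) \leftrightarrow Z) \leftrightarrow (V \lor Z) = F \leftrightarrow T = F
V \oplus (((X \leftrightarrow Z) \leftrightarrow Z) \leftrightarrow (V \lor Z)) = F \oplus F = F
\lnot (V \oplus (((X \leftrightarrow Z) \leftrightarrow Z) \leftrightarrow (V \lor Z))) = \lnot F = T
\lnot \lnot (V \oplus (((X \leftrightarrow Z) \leftrightarrow Z) \leftrightarrow (V \lor Z))) = \lnot T = F
X \oplus V = F \oplus F = F
\lnot \lnot (V \oplus (((X \leftrightarrow Z) \leftrightarrow Z) \leftrightarrow (V \lor Z))) \oplus (X \oplus V) = F \oplus F = F
(\lnot \lnot (V \oplus (((X \leftrightarrow Z) \leftrightarrow Z) \leftrightarrow (V \lor Z))) \oplus (X \oplus V)) \to V = F \to F = T
X \land V = F \land F = F
(X \land V) \oplus Z = F \oplus T = T
X \leftrightarrow ((X \land V) \oplus Z) = F \leftrightarrow T = F
Z \leftrightarrow X = T \leftrightarrow F = F
\lnot (Z \leftrightarrow X) = \lnot F = T
(X \leftrightarrow ((X \land V) \oplus Z)) \to \lnot (Z \leftrightarrow X) = F \to T = T
((\lnot \lnot (V \oplus (((X \leftrightarrow Z) \leftrightarrow Z) \leftrightarrow (V \lor Z))) \oplus (X \oplus V)) \to V) \to ((X \leftrightarrow ((X \land V) \oplus Z)) \to \lnot (Z \leftrightarrow X)) = T \to T = T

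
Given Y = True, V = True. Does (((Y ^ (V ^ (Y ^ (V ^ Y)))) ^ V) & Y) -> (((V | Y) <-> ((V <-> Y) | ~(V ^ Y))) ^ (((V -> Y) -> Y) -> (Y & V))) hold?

True

V ^ Y = True ^ True = False
Y ^ (V ^ Y) = True ^ False = True
V ^ (Y ^ (V ^ Y)) = True ^ True = False
Y ^ (V ^ (Y ^ (V ^ Y))) = True ^ False = True
(Y ^ (V ^ (Y ^ (V ^ Y)))) ^ V = True ^ True = False
((Y ^ (V ^ (Y ^ (V ^ Y)))) ^ V) & Y = False & True = False
V | Y = True | True = True
V <-> Y = True <-> True = True
V ^ Y = True ^ True = False
~(V ^ Y) = ~False = True
(V <-> Y) | ~(V ^ Y) = True | True = True
(V | Y) <-> ((V <-> Y) | ~(V ^ Y)) = True <-> True = True
V -> Y = True -> True = True
(V -> Y) -> Y = True -> True = True
Y & V = True & True = True
((V -> Y) -> Y) -> (Y & V) = True -> True = True
((V | Y) <-> ((V <-> Y) | ~(V ^ Y))) ^ (((V -> Y) -> Y) -> (Y & V)) = True ^ True = False
(((Y ^ (V ^ (Y ^ (V ^ Y)))) ^ V) & Y) -> (((V | Y) <-> ((V <-> Y) | ~(V ^ Y))) ^ (((V -> Y) -> Y) -> (Y & V))) = False -> False = True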